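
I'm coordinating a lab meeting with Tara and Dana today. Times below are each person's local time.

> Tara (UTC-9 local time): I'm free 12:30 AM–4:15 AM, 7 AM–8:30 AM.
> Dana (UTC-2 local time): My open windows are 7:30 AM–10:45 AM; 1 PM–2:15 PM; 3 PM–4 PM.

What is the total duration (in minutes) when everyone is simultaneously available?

Tara in UTC: 09:30-13:15, 16:00-17:30 (add 9h to convert from UTC-9).
Dana in UTC: 09:30-12:45, 15:00-16:15, 17:00-18:00 (add 2h to convert from UTC-2).
Tara ∩ Dana: 09:30-12:45, 16:00-16:15, 17:00-17:30.
Those are the intersection windows.
Summing the common windows: 195 + 15 + 30 = 240 minutes.

240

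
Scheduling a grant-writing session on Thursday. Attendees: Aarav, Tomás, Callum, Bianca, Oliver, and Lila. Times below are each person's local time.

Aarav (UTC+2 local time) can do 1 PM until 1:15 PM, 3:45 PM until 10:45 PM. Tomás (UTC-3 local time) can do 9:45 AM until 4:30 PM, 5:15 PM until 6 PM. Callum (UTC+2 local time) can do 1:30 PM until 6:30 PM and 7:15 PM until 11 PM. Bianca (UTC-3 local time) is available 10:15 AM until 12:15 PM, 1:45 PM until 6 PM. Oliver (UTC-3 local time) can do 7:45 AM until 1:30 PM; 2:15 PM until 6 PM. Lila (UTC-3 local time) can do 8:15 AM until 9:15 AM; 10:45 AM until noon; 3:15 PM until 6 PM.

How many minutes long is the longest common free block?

Aarav in UTC: 11:00-11:15, 13:45-20:45 (subtract 2h to convert from UTC+2).
Tomás in UTC: 12:45-19:30, 20:15-21:00 (add 3h to convert from UTC-3).
Callum in UTC: 11:30-16:30, 17:15-21:00 (subtract 2h to convert from UTC+2).
Bianca in UTC: 13:15-15:15, 16:45-21:00 (add 3h to convert from UTC-3).
Oliver in UTC: 10:45-16:30, 17:15-21:00 (add 3h to convert from UTC-3).
Lila in UTC: 11:15-12:15, 13:45-15:00, 18:15-21:00 (add 3h to convert from UTC-3).
Aarav ∩ Tomás: 13:45-19:30, 20:15-20:45.
Aarav ∩ Tomás ∩ Callum: 13:45-16:30, 17:15-19:30, 20:15-20:45.
Aarav ∩ Tomás ∩ Callum ∩ Bianca: 13:45-15:15, 17:15-19:30, 20:15-20:45.
Aarav ∩ Tomás ∩ Callum ∩ Bianca ∩ Oliver: 13:45-15:15, 17:15-19:30, 20:15-20:45.
Aarav ∩ Tomás ∩ Callum ∩ Bianca ∩ Oliver ∩ Lila: 13:45-15:00, 18:15-19:30, 20:15-20:45.
The longest is 13:45-15:00 at 75 minutes.

75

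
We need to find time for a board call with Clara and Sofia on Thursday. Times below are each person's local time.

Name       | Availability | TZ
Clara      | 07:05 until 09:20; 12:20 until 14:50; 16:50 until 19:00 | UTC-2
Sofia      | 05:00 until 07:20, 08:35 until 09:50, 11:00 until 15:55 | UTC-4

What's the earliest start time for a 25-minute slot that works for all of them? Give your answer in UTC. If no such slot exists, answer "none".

09:05

Clara in UTC: 09:05-11:20, 14:20-16:50, 18:50-21:00 (add 2h to convert from UTC-2).
Sofia in UTC: 09:00-11:20, 12:35-13:50, 15:00-19:55 (add 4h to convert from UTC-4).
Clara ∩ Sofia: 09:05-11:20, 15:00-16:50, 18:50-19:55.
Those are the intersection windows.
The first common window of at least 25 minutes is 09:05-11:20, so the earliest start is 09:05.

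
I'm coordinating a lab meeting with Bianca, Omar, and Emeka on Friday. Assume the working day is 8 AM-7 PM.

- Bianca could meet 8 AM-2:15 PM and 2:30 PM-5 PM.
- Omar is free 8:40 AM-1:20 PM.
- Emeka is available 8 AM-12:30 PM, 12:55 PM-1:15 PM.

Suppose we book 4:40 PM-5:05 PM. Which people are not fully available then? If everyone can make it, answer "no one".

Bianca: not fully free for 16:40-17:05. Omar: not fully free for 16:40-17:05. Emeka: not fully free for 16:40-17:05.

Bianca, Emeka, Omar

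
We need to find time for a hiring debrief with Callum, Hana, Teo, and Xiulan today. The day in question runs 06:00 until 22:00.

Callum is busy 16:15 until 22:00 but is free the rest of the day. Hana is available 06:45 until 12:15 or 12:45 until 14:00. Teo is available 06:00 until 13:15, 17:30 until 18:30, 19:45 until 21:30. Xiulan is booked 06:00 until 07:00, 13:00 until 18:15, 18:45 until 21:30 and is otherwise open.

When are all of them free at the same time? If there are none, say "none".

07:00-12:15, 12:45-13:00

Callum free: 06:00-16:15 (invert busy blocks within the working day).
Hana free: 06:45-12:15, 12:45-14:00.
Teo free: 06:00-13:15, 17:30-18:30, 19:45-21:30.
Xiulan free: 07:00-13:00, 18:15-18:45, 21:30-22:00 (invert busy blocks within the working day).
Callum ∩ Hana: 06:45-12:15, 12:45-14:00.
Callum ∩ Hana ∩ Teo: 06:45-12:15, 12:45-13:15.
Callum ∩ Hana ∩ Teo ∩ Xiulan: 07:00-12:15, 12:45-13:00.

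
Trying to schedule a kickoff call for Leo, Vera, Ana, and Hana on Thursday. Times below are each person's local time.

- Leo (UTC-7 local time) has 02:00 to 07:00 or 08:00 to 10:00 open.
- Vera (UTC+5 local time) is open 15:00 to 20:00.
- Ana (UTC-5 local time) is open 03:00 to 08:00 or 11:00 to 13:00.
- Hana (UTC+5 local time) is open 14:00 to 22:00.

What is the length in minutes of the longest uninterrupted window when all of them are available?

180

Leo in UTC: 09:00-14:00, 15:00-17:00 (add 7h to convert from UTC-7).
Vera in UTC: 10:00-15:00 (subtract 5h to convert from UTC+5).
Ana in UTC: 08:00-13:00, 16:00-18:00 (add 5h to convert from UTC-5).
Hana in UTC: 09:00-17:00 (subtract 5h to convert from UTC+5).
Leo ∩ Vera: 10:00-14:00.
Leo ∩ Vera ∩ Ana: 10:00-13:00.
Leo ∩ Vera ∩ Ana ∩ Hana: 10:00-13:00.
So the common availability across everyone is 10:00-13:00.
The longest is 10:00-13:00 at 180 minutes.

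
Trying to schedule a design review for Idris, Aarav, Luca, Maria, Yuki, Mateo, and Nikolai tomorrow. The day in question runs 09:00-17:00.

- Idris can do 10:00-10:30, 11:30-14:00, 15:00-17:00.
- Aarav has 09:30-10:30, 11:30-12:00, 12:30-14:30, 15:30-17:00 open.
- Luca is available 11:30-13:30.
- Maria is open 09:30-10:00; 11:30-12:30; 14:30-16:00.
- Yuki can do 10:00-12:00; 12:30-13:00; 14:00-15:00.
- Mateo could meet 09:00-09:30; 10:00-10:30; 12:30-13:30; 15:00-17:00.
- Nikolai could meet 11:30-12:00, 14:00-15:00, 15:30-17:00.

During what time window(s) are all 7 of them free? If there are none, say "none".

none

Idris ∩ Aarav: 10:00-10:30, 11:30-12:00, 12:30-14:00, 15:30-17:00.
Idris ∩ Aarav ∩ Luca: 11:30-12:00, 12:30-13:30.
Idris ∩ Aarav ∩ Luca ∩ Maria: 11:30-12:00.
Idris ∩ Aarav ∩ Luca ∩ Maria ∩ Yuki: 11:30-12:00.
Idris ∩ Aarav ∩ Luca ∩ Maria ∩ Yuki ∩ Mateo: ∅.
Idris ∩ Aarav ∩ Luca ∩ Maria ∩ Yuki ∩ Mateo ∩ Nikolai: ∅.
There is no time when everyone is free.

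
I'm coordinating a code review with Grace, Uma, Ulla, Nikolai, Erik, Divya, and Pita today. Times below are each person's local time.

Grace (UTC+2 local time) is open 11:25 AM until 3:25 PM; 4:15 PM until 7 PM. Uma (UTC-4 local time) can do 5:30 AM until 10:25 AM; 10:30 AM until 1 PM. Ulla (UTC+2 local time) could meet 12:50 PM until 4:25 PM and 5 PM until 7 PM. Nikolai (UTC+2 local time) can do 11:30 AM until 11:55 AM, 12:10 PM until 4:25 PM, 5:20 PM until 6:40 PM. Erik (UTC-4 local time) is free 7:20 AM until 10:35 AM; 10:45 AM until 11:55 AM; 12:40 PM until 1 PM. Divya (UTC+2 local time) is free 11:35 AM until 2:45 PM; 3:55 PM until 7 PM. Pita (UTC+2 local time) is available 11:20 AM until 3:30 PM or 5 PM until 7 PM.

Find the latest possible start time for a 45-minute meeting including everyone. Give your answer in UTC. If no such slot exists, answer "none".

Grace in UTC: 09:25-13:25, 14:15-17:00 (subtract 2h to convert from UTC+2).
Uma in UTC: 09:30-14:25, 14:30-17:00 (add 4h to convert from UTC-4).
Ulla in UTC: 10:50-14:25, 15:00-17:00 (subtract 2h to convert from UTC+2).
Nikolai in UTC: 09:30-09:55, 10:10-14:25, 15:20-16:40 (subtract 2h to convert from UTC+2).
Erik in UTC: 11:20-14:35, 14:45-15:55, 16:40-17:00 (add 4h to convert from UTC-4).
Divya in UTC: 09:35-12:45, 13:55-17:00 (subtract 2h to convert from UTC+2).
Pita in UTC: 09:20-13:30, 15:00-17:00 (subtract 2h to convert from UTC+2).
Grace ∩ Uma: 09:30-13:25, 14:15-14:25, 14:30-17:00.
Grace ∩ Uma ∩ Ulla: 10:50-13:25, 14:15-14:25, 15:00-17:00.
Grace ∩ Uma ∩ Ulla ∩ Nikolai: 10:50-13:25, 14:15-14:25, 15:20-16:40.
Grace ∩ Uma ∩ Ulla ∩ Nikolai ∩ Erik: 11:20-13:25, 14:15-14:25, 15:20-15:55.
Grace ∩ Uma ∩ Ulla ∩ Nikolai ∩ Erik ∩ Divya: 11:20-12:45, 14:15-14:25, 15:20-15:55.
Grace ∩ Uma ∩ Ulla ∩ Nikolai ∩ Erik ∩ Divya ∩ Pita: 11:20-12:45, 15:20-15:55.
The last common window of at least 45 minutes is 11:20-12:45; a 45-minute meeting can start as late as 12:00 and still end by 12:45.

12:00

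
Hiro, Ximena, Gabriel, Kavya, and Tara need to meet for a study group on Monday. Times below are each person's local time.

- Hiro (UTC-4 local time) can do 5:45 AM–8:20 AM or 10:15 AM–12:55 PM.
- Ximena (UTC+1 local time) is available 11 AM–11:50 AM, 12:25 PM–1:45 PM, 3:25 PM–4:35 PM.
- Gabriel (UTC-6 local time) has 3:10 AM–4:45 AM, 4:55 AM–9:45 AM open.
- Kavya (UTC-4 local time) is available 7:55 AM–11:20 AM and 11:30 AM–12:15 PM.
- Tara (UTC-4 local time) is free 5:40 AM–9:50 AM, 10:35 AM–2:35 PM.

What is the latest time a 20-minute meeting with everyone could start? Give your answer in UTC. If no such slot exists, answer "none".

Hiro in UTC: 09:45-12:20, 14:15-16:55 (add 4h to convert from UTC-4).
Ximena in UTC: 10:00-10:50, 11:25-12:45, 14:25-15:35 (subtract 1h to convert from UTC+1).
Gabriel in UTC: 09:10-10:45, 10:55-15:45 (add 6h to convert from UTC-6).
Kavya in UTC: 11:55-15:20, 15:30-16:15 (add 4h to convert from UTC-4).
Tara in UTC: 09:40-13:50, 14:35-18:35 (add 4h to convert from UTC-4).
Hiro ∩ Ximena: 10:00-10:50, 11:25-12:20, 14:25-15:35.
Hiro ∩ Ximena ∩ Gabriel: 10:00-10:45, 11:25-12:20, 14:25-15:35.
Hiro ∩ Ximena ∩ Gabriel ∩ Kavya: 11:55-12:20, 14:25-15:20, 15:30-15:35.
Hiro ∩ Ximena ∩ Gabriel ∩ Kavya ∩ Tara: 11:55-12:20, 14:35-15:20, 15:30-15:35.
So the common availability across everyone is 11:55-12:20, 14:35-15:20, 15:30-15:35.
The last common window of at least 20 minutes is 14:35-15:20; a 20-minute meeting can start as late as 15:00 and still end by 15:20.

15:00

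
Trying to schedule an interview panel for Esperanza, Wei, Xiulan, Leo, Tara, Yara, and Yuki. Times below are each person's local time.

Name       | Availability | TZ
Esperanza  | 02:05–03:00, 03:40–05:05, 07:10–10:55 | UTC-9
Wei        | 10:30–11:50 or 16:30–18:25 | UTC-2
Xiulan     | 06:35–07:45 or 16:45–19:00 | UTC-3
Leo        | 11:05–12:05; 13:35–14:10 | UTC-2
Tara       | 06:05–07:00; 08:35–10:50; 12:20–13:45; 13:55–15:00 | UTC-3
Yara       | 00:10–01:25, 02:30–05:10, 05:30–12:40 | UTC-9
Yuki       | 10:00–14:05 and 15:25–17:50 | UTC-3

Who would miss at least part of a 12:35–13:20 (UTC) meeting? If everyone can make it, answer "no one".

Esperanza, Leo, Xiulan, Yuki

Esperanza in UTC: 11:05-12:00, 12:40-14:05, 16:10-19:55 (add 9h to convert from UTC-9).
Wei in UTC: 12:30-13:50, 18:30-20:25 (add 2h to convert from UTC-2).
Xiulan in UTC: 09:35-10:45, 19:45-22:00 (add 3h to convert from UTC-3).
Leo in UTC: 13:05-14:05, 15:35-16:10 (add 2h to convert from UTC-2).
Tara in UTC: 09:05-10:00, 11:35-13:50, 15:20-16:45, 16:55-18:00 (add 3h to convert from UTC-3).
Yara in UTC: 09:10-10:25, 11:30-14:10, 14:30-21:40 (add 9h to convert from UTC-9).
Yuki in UTC: 13:00-17:05, 18:25-20:50 (add 3h to convert from UTC-3).
Esperanza: not fully free for 12:35-13:20. Wei: free for 12:35-13:20. Xiulan: not fully free for 12:35-13:20. Leo: not fully free for 12:35-13:20. Tara: free for 12:35-13:20. Yara: free for 12:35-13:20. Yuki: not fully free for 12:35-13:20.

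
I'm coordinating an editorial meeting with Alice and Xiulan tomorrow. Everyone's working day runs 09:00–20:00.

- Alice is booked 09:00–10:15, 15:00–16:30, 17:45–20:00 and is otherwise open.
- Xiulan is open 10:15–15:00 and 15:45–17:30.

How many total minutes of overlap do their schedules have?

345

Alice free: 10:15-15:00, 16:30-17:45 (invert busy blocks within the working day).
Xiulan free: 10:15-15:00, 15:45-17:30.
Alice ∩ Xiulan: 10:15-15:00, 16:30-17:30.
Summing the common windows: 285 + 60 = 345 minutes.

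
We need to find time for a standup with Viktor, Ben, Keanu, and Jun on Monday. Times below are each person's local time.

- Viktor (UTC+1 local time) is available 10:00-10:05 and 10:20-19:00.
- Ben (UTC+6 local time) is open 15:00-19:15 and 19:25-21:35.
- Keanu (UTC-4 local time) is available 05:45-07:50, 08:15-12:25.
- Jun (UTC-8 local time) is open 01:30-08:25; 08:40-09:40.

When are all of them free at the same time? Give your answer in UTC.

Viktor in UTC: 09:00-09:05, 09:20-18:00 (subtract 1h to convert from UTC+1).
Ben in UTC: 09:00-13:15, 13:25-15:35 (subtract 6h to convert from UTC+6).
Keanu in UTC: 09:45-11:50, 12:15-16:25 (add 4h to convert from UTC-4).
Jun in UTC: 09:30-16:25, 16:40-17:40 (add 8h to convert from UTC-8).
Viktor ∩ Ben: 09:00-09:05, 09:20-13:15, 13:25-15:35.
Viktor ∩ Ben ∩ Keanu: 09:45-11:50, 12:15-13:15, 13:25-15:35.
Viktor ∩ Ben ∩ Keanu ∩ Jun: 09:45-11:50, 12:15-13:15, 13:25-15:35.
Those are the intersection windows.

09:45-11:50, 12:15-13:15, 13:25-15:35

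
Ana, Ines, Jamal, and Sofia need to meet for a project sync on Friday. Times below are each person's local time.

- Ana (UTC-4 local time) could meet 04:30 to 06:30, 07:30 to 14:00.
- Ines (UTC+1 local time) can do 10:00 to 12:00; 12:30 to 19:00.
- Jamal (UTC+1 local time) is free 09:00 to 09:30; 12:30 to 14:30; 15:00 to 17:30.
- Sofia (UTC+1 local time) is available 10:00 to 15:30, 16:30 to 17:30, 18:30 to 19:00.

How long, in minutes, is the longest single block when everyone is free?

Ana in UTC: 08:30-10:30, 11:30-18:00 (add 4h to convert from UTC-4).
Ines in UTC: 09:00-11:00, 11:30-18:00 (subtract 1h to convert from UTC+1).
Jamal in UTC: 08:00-08:30, 11:30-13:30, 14:00-16:30 (subtract 1h to convert from UTC+1).
Sofia in UTC: 09:00-14:30, 15:30-16:30, 17:30-18:00 (subtract 1h to convert from UTC+1).
Ana ∩ Ines: 09:00-10:30, 11:30-18:00.
Ana ∩ Ines ∩ Jamal: 11:30-13:30, 14:00-16:30.
Ana ∩ Ines ∩ Jamal ∩ Sofia: 11:30-13:30, 14:00-14:30, 15:30-16:30.
The longest is 11:30-13:30 at 120 minutes.

120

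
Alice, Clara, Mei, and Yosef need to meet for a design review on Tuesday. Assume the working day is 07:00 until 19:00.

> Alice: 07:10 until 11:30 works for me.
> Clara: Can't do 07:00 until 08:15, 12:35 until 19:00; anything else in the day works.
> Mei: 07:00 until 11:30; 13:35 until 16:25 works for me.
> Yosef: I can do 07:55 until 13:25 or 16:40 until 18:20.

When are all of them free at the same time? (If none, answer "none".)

08:15-11:30

Alice free: 07:10-11:30.
Clara free: 08:15-12:35 (invert busy blocks within the working day).
Mei free: 07:00-11:30, 13:35-16:25.
Yosef free: 07:55-13:25, 16:40-18:20.
Alice ∩ Clara: 08:15-11:30.
Alice ∩ Clara ∩ Mei: 08:15-11:30.
Alice ∩ Clara ∩ Mei ∩ Yosef: 08:15-11:30.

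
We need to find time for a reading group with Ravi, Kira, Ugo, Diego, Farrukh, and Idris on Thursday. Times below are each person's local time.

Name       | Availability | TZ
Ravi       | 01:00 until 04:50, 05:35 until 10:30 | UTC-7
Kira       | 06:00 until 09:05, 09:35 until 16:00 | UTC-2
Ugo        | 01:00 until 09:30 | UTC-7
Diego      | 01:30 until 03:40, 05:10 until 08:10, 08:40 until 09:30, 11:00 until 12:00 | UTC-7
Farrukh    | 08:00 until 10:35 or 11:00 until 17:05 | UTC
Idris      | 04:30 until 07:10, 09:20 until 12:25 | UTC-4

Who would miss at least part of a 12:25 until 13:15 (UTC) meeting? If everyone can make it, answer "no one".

Idris, Ravi

Ravi in UTC: 08:00-11:50, 12:35-17:30 (add 7h to convert from UTC-7).
Kira in UTC: 08:00-11:05, 11:35-18:00 (add 2h to convert from UTC-2).
Ugo in UTC: 08:00-16:30 (add 7h to convert from UTC-7).
Diego in UTC: 08:30-10:40, 12:10-15:10, 15:40-16:30, 18:00-19:00 (add 7h to convert from UTC-7).
Farrukh in UTC: 08:00-10:35, 11:00-17:05.
Idris in UTC: 08:30-11:10, 13:20-16:25 (add 4h to convert from UTC-4).
Ravi: not fully free for 12:25-13:15. Kira: free for 12:25-13:15. Ugo: free for 12:25-13:15. Diego: free for 12:25-13:15. Farrukh: free for 12:25-13:15. Idris: not fully free for 12:25-13:15.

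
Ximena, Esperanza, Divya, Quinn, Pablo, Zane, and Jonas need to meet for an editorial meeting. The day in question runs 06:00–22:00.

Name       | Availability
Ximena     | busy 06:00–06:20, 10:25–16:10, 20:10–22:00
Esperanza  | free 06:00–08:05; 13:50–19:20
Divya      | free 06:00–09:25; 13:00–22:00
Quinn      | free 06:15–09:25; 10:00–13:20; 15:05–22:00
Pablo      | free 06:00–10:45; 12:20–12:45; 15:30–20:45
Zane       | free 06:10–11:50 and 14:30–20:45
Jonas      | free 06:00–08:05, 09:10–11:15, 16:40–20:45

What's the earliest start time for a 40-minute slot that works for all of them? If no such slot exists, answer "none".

Ximena free: 06:20-10:25, 16:10-20:10 (invert busy blocks within the working day).
Esperanza free: 06:00-08:05, 13:50-19:20.
Divya free: 06:00-09:25, 13:00-22:00.
Quinn free: 06:15-09:25, 10:00-13:20, 15:05-22:00.
Pablo free: 06:00-10:45, 12:20-12:45, 15:30-20:45.
Zane free: 06:10-11:50, 14:30-20:45.
Jonas free: 06:00-08:05, 09:10-11:15, 16:40-20:45.
Ximena ∩ Esperanza: 06:20-08:05, 16:10-19:20.
Ximena ∩ Esperanza ∩ Divya: 06:20-08:05, 16:10-19:20.
Ximena ∩ Esperanza ∩ Divya ∩ Quinn: 06:20-08:05, 16:10-19:20.
Ximena ∩ Esperanza ∩ Divya ∩ Quinn ∩ Pablo: 06:20-08:05, 16:10-19:20.
Ximena ∩ Esperanza ∩ Divya ∩ Quinn ∩ Pablo ∩ Zane: 06:20-08:05, 16:10-19:20.
Ximena ∩ Esperanza ∩ Divya ∩ Quinn ∩ Pablo ∩ Zane ∩ Jonas: 06:20-08:05, 16:40-19:20.
Those are the intersection windows.
The first common window of at least 40 minutes is 06:20-08:05, so the earliest start is 06:20.

06:20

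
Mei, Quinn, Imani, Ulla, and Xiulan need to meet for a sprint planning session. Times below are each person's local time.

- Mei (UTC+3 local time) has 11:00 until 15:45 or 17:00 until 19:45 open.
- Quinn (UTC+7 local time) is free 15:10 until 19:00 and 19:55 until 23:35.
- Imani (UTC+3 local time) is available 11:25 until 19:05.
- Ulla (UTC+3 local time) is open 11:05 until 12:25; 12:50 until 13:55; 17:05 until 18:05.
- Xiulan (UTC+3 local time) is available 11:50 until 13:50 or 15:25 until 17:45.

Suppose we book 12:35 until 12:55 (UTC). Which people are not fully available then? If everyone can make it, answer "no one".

Mei, Quinn, Ulla

Mei in UTC: 08:00-12:45, 14:00-16:45 (subtract 3h to convert from UTC+3).
Quinn in UTC: 08:10-12:00, 12:55-16:35 (subtract 7h to convert from UTC+7).
Imani in UTC: 08:25-16:05 (subtract 3h to convert from UTC+3).
Ulla in UTC: 08:05-09:25, 09:50-10:55, 14:05-15:05 (subtract 3h to convert from UTC+3).
Xiulan in UTC: 08:50-10:50, 12:25-14:45 (subtract 3h to convert from UTC+3).
Mei: not fully free for 12:35-12:55. Quinn: not fully free for 12:35-12:55. Imani: free for 12:35-12:55. Ulla: not fully free for 12:35-12:55. Xiulan: free for 12:35-12:55.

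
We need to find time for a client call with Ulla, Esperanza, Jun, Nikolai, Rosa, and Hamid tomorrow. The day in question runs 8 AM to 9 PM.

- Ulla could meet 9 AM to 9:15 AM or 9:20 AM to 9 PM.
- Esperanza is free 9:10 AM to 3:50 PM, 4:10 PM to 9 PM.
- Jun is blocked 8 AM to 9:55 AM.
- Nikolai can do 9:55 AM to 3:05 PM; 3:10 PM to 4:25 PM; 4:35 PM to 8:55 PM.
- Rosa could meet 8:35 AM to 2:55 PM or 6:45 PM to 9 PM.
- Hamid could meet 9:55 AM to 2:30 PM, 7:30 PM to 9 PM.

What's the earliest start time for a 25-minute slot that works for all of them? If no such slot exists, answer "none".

Ulla free: 09:00-09:15, 09:20-21:00.
Esperanza free: 09:10-15:50, 16:10-21:00.
Jun free: 09:55-21:00 (invert busy blocks within the working day).
Nikolai free: 09:55-15:05, 15:10-16:25, 16:35-20:55.
Rosa free: 08:35-14:55, 18:45-21:00.
Hamid free: 09:55-14:30, 19:30-21:00.
Ulla ∩ Esperanza: 09:10-09:15, 09:20-15:50, 16:10-21:00.
Ulla ∩ Esperanza ∩ Jun: 09:55-15:50, 16:10-21:00.
Ulla ∩ Esperanza ∩ Jun ∩ Nikolai: 09:55-15:05, 15:10-15:50, 16:10-16:25, 16:35-20:55.
Ulla ∩ Esperanza ∩ Jun ∩ Nikolai ∩ Rosa: 09:55-14:55, 18:45-20:55.
Ulla ∩ Esperanza ∩ Jun ∩ Nikolai ∩ Rosa ∩ Hamid: 09:55-14:30, 19:30-20:55.
The first common window of at least 25 minutes is 09:55-14:30, so the earliest start is 09:55.

09:55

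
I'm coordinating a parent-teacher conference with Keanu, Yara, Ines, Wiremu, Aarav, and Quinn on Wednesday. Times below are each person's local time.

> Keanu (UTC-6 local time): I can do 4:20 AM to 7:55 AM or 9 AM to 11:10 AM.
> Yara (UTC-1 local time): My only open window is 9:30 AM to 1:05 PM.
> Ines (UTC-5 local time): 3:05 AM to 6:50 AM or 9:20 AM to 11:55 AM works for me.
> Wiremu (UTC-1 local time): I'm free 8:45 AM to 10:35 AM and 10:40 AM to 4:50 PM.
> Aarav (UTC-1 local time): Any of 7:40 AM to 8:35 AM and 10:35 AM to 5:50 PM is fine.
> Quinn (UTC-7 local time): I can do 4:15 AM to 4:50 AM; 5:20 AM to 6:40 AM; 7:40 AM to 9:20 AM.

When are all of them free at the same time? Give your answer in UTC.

Keanu in UTC: 10:20-13:55, 15:00-17:10 (add 6h to convert from UTC-6).
Yara in UTC: 10:30-14:05 (add 1h to convert from UTC-1).
Ines in UTC: 08:05-11:50, 14:20-16:55 (add 5h to convert from UTC-5).
Wiremu in UTC: 09:45-11:35, 11:40-17:50 (add 1h to convert from UTC-1).
Aarav in UTC: 08:40-09:35, 11:35-18:50 (add 1h to convert from UTC-1).
Quinn in UTC: 11:15-11:50, 12:20-13:40, 14:40-16:20 (add 7h to convert from UTC-7).
Keanu ∩ Yara: 10:30-13:55.
Keanu ∩ Yara ∩ Ines: 10:30-11:50.
Keanu ∩ Yara ∩ Ines ∩ Wiremu: 10:30-11:35, 11:40-11:50.
Keanu ∩ Yara ∩ Ines ∩ Wiremu ∩ Aarav: 11:40-11:50.
Keanu ∩ Yara ∩ Ines ∩ Wiremu ∩ Aarav ∩ Quinn: 11:40-11:50.

11:40-11:50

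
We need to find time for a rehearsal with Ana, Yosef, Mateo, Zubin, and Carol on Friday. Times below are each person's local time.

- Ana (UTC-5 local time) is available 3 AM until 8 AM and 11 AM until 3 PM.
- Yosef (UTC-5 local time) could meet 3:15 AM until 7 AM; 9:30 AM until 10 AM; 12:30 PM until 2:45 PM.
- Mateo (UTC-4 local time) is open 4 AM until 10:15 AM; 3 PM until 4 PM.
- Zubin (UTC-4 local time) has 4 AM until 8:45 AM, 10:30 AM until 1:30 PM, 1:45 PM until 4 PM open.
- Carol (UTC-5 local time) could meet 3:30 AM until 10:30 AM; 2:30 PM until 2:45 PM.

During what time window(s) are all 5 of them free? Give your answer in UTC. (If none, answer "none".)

Ana in UTC: 08:00-13:00, 16:00-20:00 (add 5h to convert from UTC-5).
Yosef in UTC: 08:15-12:00, 14:30-15:00, 17:30-19:45 (add 5h to convert from UTC-5).
Mateo in UTC: 08:00-14:15, 19:00-20:00 (add 4h to convert from UTC-4).
Zubin in UTC: 08:00-12:45, 14:30-17:30, 17:45-20:00 (add 4h to convert from UTC-4).
Carol in UTC: 08:30-15:30, 19:30-19:45 (add 5h to convert from UTC-5).
Ana ∩ Yosef: 08:15-12:00, 17:30-19:45.
Ana ∩ Yosef ∩ Mateo: 08:15-12:00, 19:00-19:45.
Ana ∩ Yosef ∩ Mateo ∩ Zubin: 08:15-12:00, 19:00-19:45.
Ana ∩ Yosef ∩ Mateo ∩ Zubin ∩ Carol: 08:30-12:00, 19:30-19:45.

08:30-12:00, 19:30-19:45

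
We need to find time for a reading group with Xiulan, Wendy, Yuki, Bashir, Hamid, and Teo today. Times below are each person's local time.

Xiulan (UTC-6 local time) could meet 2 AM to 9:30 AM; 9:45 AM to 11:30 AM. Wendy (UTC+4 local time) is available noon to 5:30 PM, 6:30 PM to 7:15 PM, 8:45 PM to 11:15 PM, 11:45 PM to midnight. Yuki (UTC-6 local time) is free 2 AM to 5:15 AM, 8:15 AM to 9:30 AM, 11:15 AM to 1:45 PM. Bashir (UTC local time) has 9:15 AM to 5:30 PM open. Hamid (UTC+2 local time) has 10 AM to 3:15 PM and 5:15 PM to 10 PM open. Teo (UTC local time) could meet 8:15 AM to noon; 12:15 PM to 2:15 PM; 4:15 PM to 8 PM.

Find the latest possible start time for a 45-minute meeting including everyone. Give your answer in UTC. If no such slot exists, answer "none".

10:30

Xiulan in UTC: 08:00-15:30, 15:45-17:30 (add 6h to convert from UTC-6).
Wendy in UTC: 08:00-13:30, 14:30-15:15, 16:45-19:15, 19:45-20:00 (subtract 4h to convert from UTC+4).
Yuki in UTC: 08:00-11:15, 14:15-15:30, 17:15-19:45 (add 6h to convert from UTC-6).
Bashir in UTC: 09:15-17:30.
Hamid in UTC: 08:00-13:15, 15:15-20:00 (subtract 2h to convert from UTC+2).
Teo in UTC: 08:15-12:00, 12:15-14:15, 16:15-20:00.
Xiulan ∩ Wendy: 08:00-13:30, 14:30-15:15, 16:45-17:30.
Xiulan ∩ Wendy ∩ Yuki: 08:00-11:15, 14:30-15:15, 17:15-17:30.
Xiulan ∩ Wendy ∩ Yuki ∩ Bashir: 09:15-11:15, 14:30-15:15, 17:15-17:30.
Xiulan ∩ Wendy ∩ Yuki ∩ Bashir ∩ Hamid: 09:15-11:15, 17:15-17:30.
Xiulan ∩ Wendy ∩ Yuki ∩ Bashir ∩ Hamid ∩ Teo: 09:15-11:15, 17:15-17:30.
The last common window of at least 45 minutes is 09:15-11:15; a 45-minute meeting can start as late as 10:30 and still end by 11:15.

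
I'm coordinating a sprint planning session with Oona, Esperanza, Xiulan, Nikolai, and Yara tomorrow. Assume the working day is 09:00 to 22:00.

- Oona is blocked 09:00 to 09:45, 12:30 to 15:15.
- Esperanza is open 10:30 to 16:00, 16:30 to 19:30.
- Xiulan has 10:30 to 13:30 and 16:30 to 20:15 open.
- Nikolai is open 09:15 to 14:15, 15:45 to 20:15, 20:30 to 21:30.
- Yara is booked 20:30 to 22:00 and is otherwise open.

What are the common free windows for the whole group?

10:30-12:30, 16:30-19:30

Oona free: 09:45-12:30, 15:15-22:00 (invert busy blocks within the working day).
Esperanza free: 10:30-16:00, 16:30-19:30.
Xiulan free: 10:30-13:30, 16:30-20:15.
Nikolai free: 09:15-14:15, 15:45-20:15, 20:30-21:30.
Yara free: 09:00-20:30 (invert busy blocks within the working day).
Oona ∩ Esperanza: 10:30-12:30, 15:15-16:00, 16:30-19:30.
Oona ∩ Esperanza ∩ Xiulan: 10:30-12:30, 16:30-19:30.
Oona ∩ Esperanza ∩ Xiulan ∩ Nikolai: 10:30-12:30, 16:30-19:30.
Oona ∩ Esperanza ∩ Xiulan ∩ Nikolai ∩ Yara: 10:30-12:30, 16:30-19:30.
So the common availability across everyone is 10:30-12:30, 16:30-19:30.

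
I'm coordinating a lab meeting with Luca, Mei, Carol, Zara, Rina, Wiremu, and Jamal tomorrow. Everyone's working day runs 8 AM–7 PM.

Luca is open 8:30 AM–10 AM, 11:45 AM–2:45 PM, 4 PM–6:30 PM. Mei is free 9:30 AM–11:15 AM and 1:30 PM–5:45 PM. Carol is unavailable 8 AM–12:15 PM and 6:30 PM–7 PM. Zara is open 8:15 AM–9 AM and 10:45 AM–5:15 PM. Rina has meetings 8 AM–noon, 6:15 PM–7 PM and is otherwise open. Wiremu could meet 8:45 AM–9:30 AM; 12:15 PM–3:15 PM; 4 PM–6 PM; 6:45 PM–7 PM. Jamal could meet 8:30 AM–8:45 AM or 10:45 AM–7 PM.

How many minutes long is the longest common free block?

75

Luca free: 08:30-10:00, 11:45-14:45, 16:00-18:30.
Mei free: 09:30-11:15, 13:30-17:45.
Carol free: 12:15-18:30 (invert busy blocks within the working day).
Zara free: 08:15-09:00, 10:45-17:15.
Rina free: 12:00-18:15 (invert busy blocks within the working day).
Wiremu free: 08:45-09:30, 12:15-15:15, 16:00-18:00, 18:45-19:00.
Jamal free: 08:30-08:45, 10:45-19:00.
Luca ∩ Mei: 09:30-10:00, 13:30-14:45, 16:00-17:45.
Luca ∩ Mei ∩ Carol: 13:30-14:45, 16:00-17:45.
Luca ∩ Mei ∩ Carol ∩ Zara: 13:30-14:45, 16:00-17:15.
Luca ∩ Mei ∩ Carol ∩ Zara ∩ Rina: 13:30-14:45, 16:00-17:15.
Luca ∩ Mei ∩ Carol ∩ Zara ∩ Rina ∩ Wiremu: 13:30-14:45, 16:00-17:15.
Luca ∩ Mei ∩ Carol ∩ Zara ∩ Rina ∩ Wiremu ∩ Jamal: 13:30-14:45, 16:00-17:15.
The longest is 13:30-14:45 at 75 minutes.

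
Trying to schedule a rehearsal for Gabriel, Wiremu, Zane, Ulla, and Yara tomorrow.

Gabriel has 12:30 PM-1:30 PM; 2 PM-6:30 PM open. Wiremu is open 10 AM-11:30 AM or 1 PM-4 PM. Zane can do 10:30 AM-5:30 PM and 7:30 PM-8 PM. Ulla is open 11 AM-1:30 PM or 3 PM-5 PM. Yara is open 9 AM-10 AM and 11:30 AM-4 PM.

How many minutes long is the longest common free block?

Gabriel ∩ Wiremu: 13:00-13:30, 14:00-16:00.
Gabriel ∩ Wiremu ∩ Zane: 13:00-13:30, 14:00-16:00.
Gabriel ∩ Wiremu ∩ Zane ∩ Ulla: 13:00-13:30, 15:00-16:00.
Gabriel ∩ Wiremu ∩ Zane ∩ Ulla ∩ Yara: 13:00-13:30, 15:00-16:00.
Those are the intersection windows.
The longest is 15:00-16:00 at 60 minutes.

60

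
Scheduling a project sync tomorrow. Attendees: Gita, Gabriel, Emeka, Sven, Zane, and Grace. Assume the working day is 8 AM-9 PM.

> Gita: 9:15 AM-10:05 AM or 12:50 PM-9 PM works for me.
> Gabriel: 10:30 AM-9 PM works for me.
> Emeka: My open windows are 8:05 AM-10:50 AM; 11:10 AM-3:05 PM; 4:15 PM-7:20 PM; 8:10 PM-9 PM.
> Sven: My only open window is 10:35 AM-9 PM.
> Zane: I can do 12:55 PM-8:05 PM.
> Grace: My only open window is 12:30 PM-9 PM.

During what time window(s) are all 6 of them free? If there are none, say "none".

Gita ∩ Gabriel: 12:50-21:00.
Gita ∩ Gabriel ∩ Emeka: 12:50-15:05, 16:15-19:20, 20:10-21:00.
Gita ∩ Gabriel ∩ Emeka ∩ Sven: 12:50-15:05, 16:15-19:20, 20:10-21:00.
Gita ∩ Gabriel ∩ Emeka ∩ Sven ∩ Zane: 12:55-15:05, 16:15-19:20.
Gita ∩ Gabriel ∩ Emeka ∩ Sven ∩ Zane ∩ Grace: 12:55-15:05, 16:15-19:20.
So the common availability across everyone is 12:55-15:05, 16:15-19:20.

12:55-15:05, 16:15-19:20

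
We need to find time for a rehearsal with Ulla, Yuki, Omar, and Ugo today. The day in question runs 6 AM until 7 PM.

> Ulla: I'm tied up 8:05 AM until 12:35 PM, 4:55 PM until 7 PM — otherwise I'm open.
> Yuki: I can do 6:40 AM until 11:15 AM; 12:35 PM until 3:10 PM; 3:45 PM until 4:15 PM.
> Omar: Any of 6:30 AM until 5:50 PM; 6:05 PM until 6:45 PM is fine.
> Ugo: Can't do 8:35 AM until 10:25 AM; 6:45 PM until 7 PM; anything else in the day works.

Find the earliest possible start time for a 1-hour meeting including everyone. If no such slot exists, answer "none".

Ulla free: 06:00-08:05, 12:35-16:55 (invert busy blocks within the working day).
Yuki free: 06:40-11:15, 12:35-15:10, 15:45-16:15.
Omar free: 06:30-17:50, 18:05-18:45.
Ugo free: 06:00-08:35, 10:25-18:45 (invert busy blocks within the working day).
Ulla ∩ Yuki: 06:40-08:05, 12:35-15:10, 15:45-16:15.
Ulla ∩ Yuki ∩ Omar: 06:40-08:05, 12:35-15:10, 15:45-16:15.
Ulla ∩ Yuki ∩ Omar ∩ Ugo: 06:40-08:05, 12:35-15:10, 15:45-16:15.
The first common window of at least 60 minutes is 06:40-08:05, so the earliest start is 06:40.

06:40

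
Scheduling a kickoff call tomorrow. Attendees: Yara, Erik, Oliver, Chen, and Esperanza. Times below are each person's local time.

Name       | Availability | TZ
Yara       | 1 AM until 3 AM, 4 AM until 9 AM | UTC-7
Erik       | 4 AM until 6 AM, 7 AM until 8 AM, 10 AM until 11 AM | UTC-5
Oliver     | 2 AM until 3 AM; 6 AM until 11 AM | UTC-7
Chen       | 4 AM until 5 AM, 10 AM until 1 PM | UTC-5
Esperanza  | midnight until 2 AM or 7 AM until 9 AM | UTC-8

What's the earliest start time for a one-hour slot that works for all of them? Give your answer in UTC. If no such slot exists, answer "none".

09:00

Yara in UTC: 08:00-10:00, 11:00-16:00 (add 7h to convert from UTC-7).
Erik in UTC: 09:00-11:00, 12:00-13:00, 15:00-16:00 (add 5h to convert from UTC-5).
Oliver in UTC: 09:00-10:00, 13:00-18:00 (add 7h to convert from UTC-7).
Chen in UTC: 09:00-10:00, 15:00-18:00 (add 5h to convert from UTC-5).
Esperanza in UTC: 08:00-10:00, 15:00-17:00 (add 8h to convert from UTC-8).
Yara ∩ Erik: 09:00-10:00, 12:00-13:00, 15:00-16:00.
Yara ∩ Erik ∩ Oliver: 09:00-10:00, 15:00-16:00.
Yara ∩ Erik ∩ Oliver ∩ Chen: 09:00-10:00, 15:00-16:00.
Yara ∩ Erik ∩ Oliver ∩ Chen ∩ Esperanza: 09:00-10:00, 15:00-16:00.
Those are the intersection windows.
The first common window of at least 60 minutes is 09:00-10:00, so the earliest start is 09:00.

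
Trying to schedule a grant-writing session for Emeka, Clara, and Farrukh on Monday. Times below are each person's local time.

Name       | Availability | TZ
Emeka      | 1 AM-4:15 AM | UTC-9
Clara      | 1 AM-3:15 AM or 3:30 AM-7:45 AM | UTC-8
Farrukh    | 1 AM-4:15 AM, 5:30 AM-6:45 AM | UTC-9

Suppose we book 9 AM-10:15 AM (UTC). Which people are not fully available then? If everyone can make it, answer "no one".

Emeka in UTC: 10:00-13:15 (add 9h to convert from UTC-9).
Clara in UTC: 09:00-11:15, 11:30-15:45 (add 8h to convert from UTC-8).
Farrukh in UTC: 10:00-13:15, 14:30-15:45 (add 9h to convert from UTC-9).
Emeka: not fully free for 09:00-10:15. Clara: free for 09:00-10:15. Farrukh: not fully free for 09:00-10:15.

Emeka, Farrukh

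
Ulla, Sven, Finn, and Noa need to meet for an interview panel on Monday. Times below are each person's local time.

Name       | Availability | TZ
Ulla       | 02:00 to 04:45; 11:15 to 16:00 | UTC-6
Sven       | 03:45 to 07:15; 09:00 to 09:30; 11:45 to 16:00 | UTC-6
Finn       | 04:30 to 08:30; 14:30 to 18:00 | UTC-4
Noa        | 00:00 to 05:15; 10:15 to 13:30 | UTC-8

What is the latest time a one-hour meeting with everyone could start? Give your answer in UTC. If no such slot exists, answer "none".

Ulla in UTC: 08:00-10:45, 17:15-22:00 (add 6h to convert from UTC-6).
Sven in UTC: 09:45-13:15, 15:00-15:30, 17:45-22:00 (add 6h to convert from UTC-6).
Finn in UTC: 08:30-12:30, 18:30-22:00 (add 4h to convert from UTC-4).
Noa in UTC: 08:00-13:15, 18:15-21:30 (add 8h to convert from UTC-8).
Ulla ∩ Sven: 09:45-10:45, 17:45-22:00.
Ulla ∩ Sven ∩ Finn: 09:45-10:45, 18:30-22:00.
Ulla ∩ Sven ∩ Finn ∩ Noa: 09:45-10:45, 18:30-21:30.
So the common availability across everyone is 09:45-10:45, 18:30-21:30.
The last common window of at least 60 minutes is 18:30-21:30; a 60-minute meeting can start as late as 20:30 and still end by 21:30.

20:30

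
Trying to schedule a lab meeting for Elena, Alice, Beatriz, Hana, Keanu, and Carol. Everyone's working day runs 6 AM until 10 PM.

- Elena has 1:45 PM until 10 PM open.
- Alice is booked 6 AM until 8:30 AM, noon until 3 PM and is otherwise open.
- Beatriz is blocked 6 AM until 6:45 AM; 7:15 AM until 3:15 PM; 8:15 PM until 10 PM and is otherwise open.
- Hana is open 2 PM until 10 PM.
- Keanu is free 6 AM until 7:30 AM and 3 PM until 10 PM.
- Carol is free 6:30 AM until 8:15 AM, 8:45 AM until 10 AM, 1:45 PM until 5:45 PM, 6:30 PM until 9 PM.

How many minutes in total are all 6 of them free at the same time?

Elena free: 13:45-22:00.
Alice free: 08:30-12:00, 15:00-22:00 (invert busy blocks within the working day).
Beatriz free: 06:45-07:15, 15:15-20:15 (invert busy blocks within the working day).
Hana free: 14:00-22:00.
Keanu free: 06:00-07:30, 15:00-22:00.
Carol free: 06:30-08:15, 08:45-10:00, 13:45-17:45, 18:30-21:00.
Elena ∩ Alice: 15:00-22:00.
Elena ∩ Alice ∩ Beatriz: 15:15-20:15.
Elena ∩ Alice ∩ Beatriz ∩ Hana: 15:15-20:15.
Elena ∩ Alice ∩ Beatriz ∩ Hana ∩ Keanu: 15:15-20:15.
Elena ∩ Alice ∩ Beatriz ∩ Hana ∩ Keanu ∩ Carol: 15:15-17:45, 18:30-20:15.
Summing the common windows: 150 + 105 = 255 minutes.

255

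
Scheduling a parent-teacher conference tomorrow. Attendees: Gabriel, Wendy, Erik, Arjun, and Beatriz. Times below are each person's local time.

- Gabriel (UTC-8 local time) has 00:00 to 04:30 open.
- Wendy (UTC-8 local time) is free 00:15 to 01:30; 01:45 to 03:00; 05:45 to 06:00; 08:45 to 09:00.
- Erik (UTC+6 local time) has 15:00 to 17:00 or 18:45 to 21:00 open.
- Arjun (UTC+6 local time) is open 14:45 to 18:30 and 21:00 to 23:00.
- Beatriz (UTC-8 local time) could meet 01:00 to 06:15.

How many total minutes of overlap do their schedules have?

105

Gabriel in UTC: 08:00-12:30 (add 8h to convert from UTC-8).
Wendy in UTC: 08:15-09:30, 09:45-11:00, 13:45-14:00, 16:45-17:00 (add 8h to convert from UTC-8).
Erik in UTC: 09:00-11:00, 12:45-15:00 (subtract 6h to convert from UTC+6).
Arjun in UTC: 08:45-12:30, 15:00-17:00 (subtract 6h to convert from UTC+6).
Beatriz in UTC: 09:00-14:15 (add 8h to convert from UTC-8).
Gabriel ∩ Wendy: 08:15-09:30, 09:45-11:00.
Gabriel ∩ Wendy ∩ Erik: 09:00-09:30, 09:45-11:00.
Gabriel ∩ Wendy ∩ Erik ∩ Arjun: 09:00-09:30, 09:45-11:00.
Gabriel ∩ Wendy ∩ Erik ∩ Arjun ∩ Beatriz: 09:00-09:30, 09:45-11:00.
Summing the common windows: 30 + 75 = 105 minutes.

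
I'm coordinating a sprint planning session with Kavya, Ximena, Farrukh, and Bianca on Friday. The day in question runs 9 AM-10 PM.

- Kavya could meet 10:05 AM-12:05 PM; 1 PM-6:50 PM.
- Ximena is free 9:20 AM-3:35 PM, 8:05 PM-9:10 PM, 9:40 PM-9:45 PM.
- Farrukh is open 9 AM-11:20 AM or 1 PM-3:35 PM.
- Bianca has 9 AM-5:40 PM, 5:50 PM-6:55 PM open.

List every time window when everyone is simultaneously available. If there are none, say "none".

10:05-11:20, 13:00-15:35

Kavya ∩ Ximena: 10:05-12:05, 13:00-15:35.
Kavya ∩ Ximena ∩ Farrukh: 10:05-11:20, 13:00-15:35.
Kavya ∩ Ximena ∩ Farrukh ∩ Bianca: 10:05-11:20, 13:00-15:35.
Those are the intersection windows.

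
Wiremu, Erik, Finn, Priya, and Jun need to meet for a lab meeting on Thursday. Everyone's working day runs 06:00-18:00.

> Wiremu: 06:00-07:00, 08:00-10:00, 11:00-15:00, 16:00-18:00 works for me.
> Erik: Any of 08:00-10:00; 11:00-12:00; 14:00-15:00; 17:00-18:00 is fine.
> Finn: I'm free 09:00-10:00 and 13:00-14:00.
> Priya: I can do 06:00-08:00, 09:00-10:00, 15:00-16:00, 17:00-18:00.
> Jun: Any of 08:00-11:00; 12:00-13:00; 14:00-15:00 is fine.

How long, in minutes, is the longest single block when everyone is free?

60

Wiremu ∩ Erik: 08:00-10:00, 11:00-12:00, 14:00-15:00, 17:00-18:00.
Wiremu ∩ Erik ∩ Finn: 09:00-10:00.
Wiremu ∩ Erik ∩ Finn ∩ Priya: 09:00-10:00.
Wiremu ∩ Erik ∩ Finn ∩ Priya ∩ Jun: 09:00-10:00.
The longest is 09:00-10:00 at 60 minutes.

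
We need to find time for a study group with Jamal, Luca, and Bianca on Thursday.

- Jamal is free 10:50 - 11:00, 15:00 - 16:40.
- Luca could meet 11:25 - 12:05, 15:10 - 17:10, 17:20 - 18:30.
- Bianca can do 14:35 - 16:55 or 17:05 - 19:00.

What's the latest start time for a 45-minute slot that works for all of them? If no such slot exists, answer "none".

Jamal ∩ Luca: 15:10-16:40.
Jamal ∩ Luca ∩ Bianca: 15:10-16:40.
Those are the intersection windows.
The last common window of at least 45 minutes is 15:10-16:40; a 45-minute meeting can start as late as 15:55 and still end by 16:40.

15:55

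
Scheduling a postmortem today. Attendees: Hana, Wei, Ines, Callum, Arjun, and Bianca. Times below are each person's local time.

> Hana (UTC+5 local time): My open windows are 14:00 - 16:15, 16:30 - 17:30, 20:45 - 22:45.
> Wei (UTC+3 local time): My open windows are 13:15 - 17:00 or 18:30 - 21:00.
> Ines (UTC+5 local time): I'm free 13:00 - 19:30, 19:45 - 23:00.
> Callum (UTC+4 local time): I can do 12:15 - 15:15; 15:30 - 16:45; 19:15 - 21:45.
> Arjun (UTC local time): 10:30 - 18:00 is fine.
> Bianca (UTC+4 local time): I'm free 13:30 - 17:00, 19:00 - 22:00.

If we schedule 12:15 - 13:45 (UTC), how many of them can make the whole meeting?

Hana in UTC: 09:00-11:15, 11:30-12:30, 15:45-17:45 (subtract 5h to convert from UTC+5).
Wei in UTC: 10:15-14:00, 15:30-18:00 (subtract 3h to convert from UTC+3).
Ines in UTC: 08:00-14:30, 14:45-18:00 (subtract 5h to convert from UTC+5).
Callum in UTC: 08:15-11:15, 11:30-12:45, 15:15-17:45 (subtract 4h to convert from UTC+4).
Arjun in UTC: 10:30-18:00.
Bianca in UTC: 09:30-13:00, 15:00-18:00 (subtract 4h to convert from UTC+4).
Wei, Ines, and Arjun can make the full 12:15-13:45 slot — that's 3.

3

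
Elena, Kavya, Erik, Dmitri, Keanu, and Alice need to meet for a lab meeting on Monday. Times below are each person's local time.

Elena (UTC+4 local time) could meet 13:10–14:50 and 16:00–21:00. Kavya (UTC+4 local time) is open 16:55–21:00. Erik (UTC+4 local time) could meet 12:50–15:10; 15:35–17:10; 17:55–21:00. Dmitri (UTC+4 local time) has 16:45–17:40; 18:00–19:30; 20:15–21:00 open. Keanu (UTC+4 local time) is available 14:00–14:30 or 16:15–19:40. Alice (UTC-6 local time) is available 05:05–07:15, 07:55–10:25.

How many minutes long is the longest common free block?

90

Elena in UTC: 09:10-10:50, 12:00-17:00 (subtract 4h to convert from UTC+4).
Kavya in UTC: 12:55-17:00 (subtract 4h to convert from UTC+4).
Erik in UTC: 08:50-11:10, 11:35-13:10, 13:55-17:00 (subtract 4h to convert from UTC+4).
Dmitri in UTC: 12:45-13:40, 14:00-15:30, 16:15-17:00 (subtract 4h to convert from UTC+4).
Keanu in UTC: 10:00-10:30, 12:15-15:40 (subtract 4h to convert from UTC+4).
Alice in UTC: 11:05-13:15, 13:55-16:25 (add 6h to convert from UTC-6).
Elena ∩ Kavya: 12:55-17:00.
Elena ∩ Kavya ∩ Erik: 12:55-13:10, 13:55-17:00.
Elena ∩ Kavya ∩ Erik ∩ Dmitri: 12:55-13:10, 14:00-15:30, 16:15-17:00.
Elena ∩ Kavya ∩ Erik ∩ Dmitri ∩ Keanu: 12:55-13:10, 14:00-15:30.
Elena ∩ Kavya ∩ Erik ∩ Dmitri ∩ Keanu ∩ Alice: 12:55-13:10, 14:00-15:30.
So the common availability across everyone is 12:55-13:10, 14:00-15:30.
The longest is 14:00-15:30 at 90 minutes.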